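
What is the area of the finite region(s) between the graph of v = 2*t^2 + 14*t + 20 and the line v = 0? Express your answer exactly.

The curve meets the t-axis where 2*t^2 + 14*t + 20 = 0, i.e. 2*(t + 2)*(t + 5) = 0, at t = -5, -2.
On [-5, -2] the curve lies below the axis; ∫[-5,-2] (2*t^2 + 14*t + 20) dt = -9, giving area 9.

9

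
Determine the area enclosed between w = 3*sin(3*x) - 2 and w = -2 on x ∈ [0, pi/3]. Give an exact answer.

On [0, pi/3], (3*sin(3*x) - 2) - (-2) = 3*sin(3*x) is ≥ 0 throughout, so the area is a single integral of |3*sin(3*x)|.
∫[0,pi/3] (3*sin(3*x)) dx = 2.

2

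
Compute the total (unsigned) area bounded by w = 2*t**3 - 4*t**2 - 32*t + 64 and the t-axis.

1136/3

The curve meets the t-axis where 2*t**3 - 4*t**2 - 32*t + 64 = 0, i.e. 2*(t - 4)*(t - 2)*(t + 4) = 0, at t = -4, 2, 4.
On [-4, 2] the curve lies above the axis; ∫[-4,2] (2*t**3 - 4*t**2 - 32*t + 64) dt = 360, giving area 360.
On [2, 4] the curve lies below the axis; ∫[2,4] (2*t**3 - 4*t**2 - 32*t + 64) dt = -56/3, giving area 56/3.
Total area = 360 + 56/3 = 1136/3.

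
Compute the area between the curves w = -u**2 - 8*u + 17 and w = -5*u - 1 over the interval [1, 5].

The difference (-u**2 - 8*u + 17) - (-5*u - 1) = -u**2 - 3*u + 18 changes sign at u = 3 inside [1, 5], so split the integral there.
∫[1,3] (-u**2 - 3*u + 18) du = 46/3.
∫[3,5] (-u**2 - 3*u + 18) du = -62/3; the area of that piece is 62/3.
Total area = 46/3 + 62/3 = 36.

36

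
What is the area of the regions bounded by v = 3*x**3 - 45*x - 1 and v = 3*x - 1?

Set the curves equal: 3*x**3 - 45*x - 1 = 3*x - 1, so 3*x**3 - 48*x = 0, which factors as 3*x*(x - 4)*(x + 4) = 0. The curves meet at x = -4, 0, 4.
On [-4, 0], v = 3*x**3 - 45*x - 1 is on top; that piece has area ∫[-4,0] (3*x**3 - 48*x) dx = 192.
On [0, 4], v = 3*x - 1 is on top; that piece has area ∫[0,4] (-(3*x**3 - 48*x)) dx = 192.
Total enclosed area = 192 + 192 = 384.

384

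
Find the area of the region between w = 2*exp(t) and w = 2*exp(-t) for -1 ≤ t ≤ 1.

-8 + 4*exp(-1) + 4*exp(1)

The difference (2*exp(t)) - (2*exp(-t)) = 2*exp(t) - 2*exp(-t) changes sign at t = 0 inside [-1, 1], so split the integral there.
∫[-1,0] (2*exp(t) - 2*exp(-t)) dt = -2*exp(1) - 2*exp(-1) + 4; the area of that piece is -4 + 2*exp(-1) + 2*exp(1).
∫[0,1] (2*exp(t) - 2*exp(-t)) dt = -4 + 2*exp(-1) + 2*exp(1).
Total area = (-4 + 2*exp(-1) + 2*exp(1)) + (-4 + 2*exp(-1) + 2*exp(1)) = -8 + 4*exp(-1) + 4*exp(1).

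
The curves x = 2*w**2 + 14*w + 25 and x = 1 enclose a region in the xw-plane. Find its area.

1/3

Both boundary curves give x as a function of w, so integrate with respect to w. Setting them equal: 2*w**2 + 14*w + 24 = 0, i.e. 2*(w + 3)*(w + 4) = 0, so they meet at w = -4, -3.
For w in [-4, -3], x = 2*w**2 + 14*w + 25 is on the left; area = ∫[-4,-3] (-(2*w**2 + 14*w + 24)) dw = 1/3.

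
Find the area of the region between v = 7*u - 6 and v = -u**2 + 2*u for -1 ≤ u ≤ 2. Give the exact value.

91/6

The difference (7*u - 6) - (-u**2 + 2*u) = u**2 + 5*u - 6 changes sign at u = 1 inside [-1, 2], so split the integral there.
∫[-1,1] (u**2 + 5*u - 6) du = -34/3; the area of that piece is 34/3.
∫[1,2] (u**2 + 5*u - 6) du = 23/6.
Total area = 34/3 + 23/6 = 91/6.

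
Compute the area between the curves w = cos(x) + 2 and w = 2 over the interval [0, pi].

The difference (cos(x) + 2) - (2) = cos(x) changes sign at x = pi/2 inside [0, pi], so split the integral there.
∫[0,pi/2] (cos(x)) dx = 1.
∫[pi/2,pi] (cos(x)) dx = -1; the area of that piece is 1.
Total area = 1 + 1 = 2.

2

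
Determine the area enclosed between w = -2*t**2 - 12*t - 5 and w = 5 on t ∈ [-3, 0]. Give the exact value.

The difference (-2*t**2 - 12*t - 5) - (5) = -2*t**2 - 12*t - 10 changes sign at t = -1 inside [-3, 0], so split the integral there.
∫[-3,-1] (-2*t**2 - 12*t - 10) dt = 32/3.
∫[-1,0] (-2*t**2 - 12*t - 10) dt = -14/3; the area of that piece is 14/3.
Total area = 32/3 + 14/3 = 46/3.

46/3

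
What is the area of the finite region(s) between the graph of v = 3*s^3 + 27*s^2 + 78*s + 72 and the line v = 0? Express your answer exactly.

The curve meets the s-axis where 3*s^3 + 27*s^2 + 78*s + 72 = 0, i.e. 3*(s + 2)*(s + 3)*(s + 4) = 0, at s = -4, -3, -2.
On [-4, -3] the curve lies above the axis; ∫[-4,-3] (3*s^3 + 27*s^2 + 78*s + 72) ds = 3/4, giving area 3/4.
On [-3, -2] the curve lies below the axis; ∫[-3,-2] (3*s^3 + 27*s^2 + 78*s + 72) ds = -3/4, giving area 3/4.
Total area = 3/4 + 3/4 = 3/2.

3/2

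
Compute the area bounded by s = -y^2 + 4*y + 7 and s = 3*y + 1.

Both boundary curves give s as a function of y, so integrate with respect to y. Setting them equal: -y^2 + y + 6 = 0, i.e. -(y - 3)*(y + 2) = 0, so they meet at y = -2, 3.
For y in [-2, 3], s = -y^2 + 4*y + 7 is on the right; area = ∫[-2,3] (-y^2 + y + 6) dy = 125/6.

125/6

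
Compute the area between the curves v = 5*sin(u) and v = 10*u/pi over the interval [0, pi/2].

5 - 5*pi/4

On [0, pi/2], (5*sin(u)) - (10*u/pi) = -10*u/pi + 5*sin(u) is ≥ 0 throughout, so the area is a single integral of |-10*u/pi + 5*sin(u)|.
∫[0,pi/2] (-10*u/pi + 5*sin(u)) du = 5 - 5*pi/4.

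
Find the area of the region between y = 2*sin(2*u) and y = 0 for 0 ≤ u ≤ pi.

4

The difference (2*sin(2*u)) - (0) = 2*sin(2*u) changes sign at u = pi/2 inside [0, pi], so split the integral there.
∫[0,pi/2] (2*sin(2*u)) du = 2.
∫[pi/2,pi] (2*sin(2*u)) du = -2; the area of that piece is 2.
Total area = 2 + 2 = 4.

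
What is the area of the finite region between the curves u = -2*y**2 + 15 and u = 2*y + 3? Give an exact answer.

125/3

Both boundary curves give u as a function of y, so integrate with respect to y. Setting them equal: -2*y**2 - 2*y + 12 = 0, i.e. -2*(y - 2)*(y + 3) = 0, so they meet at y = -3, 2.
For y in [-3, 2], u = -2*y**2 + 15 is on the right; area = ∫[-3,2] (-2*y**2 - 2*y + 12) dy = 125/3.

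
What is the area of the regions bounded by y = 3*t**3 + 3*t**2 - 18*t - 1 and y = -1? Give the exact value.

Set the curves equal: 3*t**3 + 3*t**2 - 18*t - 1 = -1, so 3*t**3 + 3*t**2 - 18*t = 0, which factors as 3*t*(t - 2)*(t + 3) = 0. The curves meet at t = -3, 0, 2.
On [-3, 0], y = 3*t**3 + 3*t**2 - 18*t - 1 is on top; that piece has area ∫[-3,0] (3*t**3 + 3*t**2 - 18*t) dt = 189/4.
On [0, 2], y = -1 is on top; that piece has area ∫[0,2] (-(3*t**3 + 3*t**2 - 18*t)) dt = 16.
Total enclosed area = 189/4 + 16 = 253/4.

253/4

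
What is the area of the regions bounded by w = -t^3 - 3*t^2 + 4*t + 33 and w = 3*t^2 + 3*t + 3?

407/4

Set the curves equal: -t^3 - 3*t^2 + 4*t + 33 = 3*t^2 + 3*t + 3, so -t^3 - 6*t^2 + t + 30 = 0, which factors as -(t - 2)*(t + 3)*(t + 5) = 0. The curves meet at t = -5, -3, 2.
On [-5, -3], w = 3*t^2 + 3*t + 3 is on top; that piece has area ∫[-5,-3] (-(-t^3 - 6*t^2 + t + 30)) dt = 8.
On [-3, 2], w = -t^3 - 3*t^2 + 4*t + 33 is on top; that piece has area ∫[-3,2] (-t^3 - 6*t^2 + t + 30) dt = 375/4.
Total enclosed area = 8 + 375/4 = 407/4.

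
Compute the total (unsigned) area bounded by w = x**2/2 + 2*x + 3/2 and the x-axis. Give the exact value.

2/3

The curve meets the x-axis where x**2/2 + 2*x + 3/2 = 0, i.e. (x + 1)*(x + 3)/2 = 0, at x = -3, -1.
On [-3, -1] the curve lies below the axis; ∫[-3,-1] (x**2/2 + 2*x + 3/2) dx = -2/3, giving area 2/3.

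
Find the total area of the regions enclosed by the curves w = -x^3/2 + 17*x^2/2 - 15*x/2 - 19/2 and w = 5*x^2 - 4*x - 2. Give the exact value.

74/3

Set the curves equal: -x^3/2 + 17*x^2/2 - 15*x/2 - 19/2 = 5*x^2 - 4*x - 2, so -x^3/2 + 7*x^2/2 - 7*x/2 - 15/2 = 0, which factors as -(x - 5)*(x - 3)*(x + 1)/2 = 0. The curves meet at x = -1, 3, 5.
On [-1, 3], w = 5*x^2 - 4*x - 2 is on top; that piece has area ∫[-1,3] (-(-x^3/2 + 7*x^2/2 - 7*x/2 - 15/2)) dx = 64/3.
On [3, 5], w = -x^3/2 + 17*x^2/2 - 15*x/2 - 19/2 is on top; that piece has area ∫[3,5] (-x^3/2 + 7*x^2/2 - 7*x/2 - 15/2) dx = 10/3.
Total enclosed area = 64/3 + 10/3 = 74/3.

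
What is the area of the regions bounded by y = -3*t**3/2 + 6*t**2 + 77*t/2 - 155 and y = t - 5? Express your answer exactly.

Set the curves equal: -3*t**3/2 + 6*t**2 + 77*t/2 - 155 = t - 5, so -3*t**3/2 + 6*t**2 + 75*t/2 - 150 = 0, which factors as -3*(t - 5)*(t - 4)*(t + 5)/2 = 0. The curves meet at t = -5, 4, 5.
On [-5, 4], y = t - 5 is on top; that piece has area ∫[-5,4] (-(-3*t**3/2 + 6*t**2 + 75*t/2 - 150)) dt = 8019/8.
On [4, 5], y = -3*t**3/2 + 6*t**2 + 77*t/2 - 155 is on top; that piece has area ∫[4,5] (-3*t**3/2 + 6*t**2 + 75*t/2 - 150) dt = 19/8.
Total enclosed area = 8019/8 + 19/8 = 4019/4.

4019/4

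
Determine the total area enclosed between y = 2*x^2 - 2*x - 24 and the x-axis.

343/3

The curve meets the x-axis where 2*x^2 - 2*x - 24 = 0, i.e. 2*(x - 4)*(x + 3) = 0, at x = -3, 4.
On [-3, 4] the curve lies below the axis; ∫[-3,4] (2*x^2 - 2*x - 24) dx = -343/3, giving area 343/3.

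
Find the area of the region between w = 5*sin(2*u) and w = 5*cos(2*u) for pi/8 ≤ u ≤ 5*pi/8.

On [pi/8, 5*pi/8], (5*sin(2*u)) - (5*cos(2*u)) = 5*sin(2*u) - 5*cos(2*u) is ≥ 0 throughout, so the area is a single integral of |5*sin(2*u) - 5*cos(2*u)|.
∫[pi/8,5*pi/8] (5*sin(2*u) - 5*cos(2*u)) du = 5*sqrt(2).

5*sqrt(2)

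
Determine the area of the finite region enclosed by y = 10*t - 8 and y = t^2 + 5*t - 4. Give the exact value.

9/2

Set the curves equal: 10*t - 8 = t^2 + 5*t - 4, so -t^2 + 5*t - 4 = 0, which factors as -(t - 4)*(t - 1) = 0. The curves meet at t = 1, 4.
On [1, 4], y = 10*t - 8 is on top; that piece has area ∫[1,4] (-t^2 + 5*t - 4) dt = 9/2.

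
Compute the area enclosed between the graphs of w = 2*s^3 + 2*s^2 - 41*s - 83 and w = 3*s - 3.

3901/6

Set the curves equal: 2*s^3 + 2*s^2 - 41*s - 83 = 3*s - 3, so 2*s^3 + 2*s^2 - 44*s - 80 = 0, which factors as 2*(s - 5)*(s + 2)*(s + 4) = 0. The curves meet at s = -4, -2, 5.
On [-4, -2], w = 2*s^3 + 2*s^2 - 41*s - 83 is on top; that piece has area ∫[-4,-2] (2*s^3 + 2*s^2 - 44*s - 80) ds = 64/3.
On [-2, 5], w = 3*s - 3 is on top; that piece has area ∫[-2,5] (-(2*s^3 + 2*s^2 - 44*s - 80)) ds = 3773/6.
Total enclosed area = 64/3 + 3773/6 = 3901/6.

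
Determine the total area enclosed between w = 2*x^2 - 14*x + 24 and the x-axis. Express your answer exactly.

The curve meets the x-axis where 2*x^2 - 14*x + 24 = 0, i.e. 2*(x - 4)*(x - 3) = 0, at x = 3, 4.
On [3, 4] the curve lies below the axis; ∫[3,4] (2*x^2 - 14*x + 24) dx = -1/3, giving area 1/3.

1/3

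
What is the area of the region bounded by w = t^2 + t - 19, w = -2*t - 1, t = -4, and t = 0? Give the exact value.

On [-4, 0], (t^2 + t - 19) - (-2*t - 1) = t^2 + 3*t - 18 is ≤ 0 throughout, so the area is a single integral of |t^2 + 3*t - 18|.
∫[-4,0] (t^2 + 3*t - 18) dt = -224/3; the area of that piece is 224/3.

224/3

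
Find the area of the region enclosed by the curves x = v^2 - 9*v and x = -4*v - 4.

9/2

Both boundary curves give x as a function of v, so integrate with respect to v. Setting them equal: v^2 - 5*v + 4 = 0, i.e. (v - 4)*(v - 1) = 0, so they meet at v = 1, 4.
For v in [1, 4], x = v^2 - 9*v is on the left; area = ∫[1,4] (-(v^2 - 5*v + 4)) dv = 9/2.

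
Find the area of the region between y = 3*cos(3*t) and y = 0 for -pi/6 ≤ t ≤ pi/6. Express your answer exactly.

2

On [-pi/6, pi/6], (3*cos(3*t)) - (0) = 3*cos(3*t) is ≥ 0 throughout, so the area is a single integral of |3*cos(3*t)|.
∫[-pi/6,pi/6] (3*cos(3*t)) dt = 2.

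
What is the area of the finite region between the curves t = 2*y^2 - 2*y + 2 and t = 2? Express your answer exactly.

1/3

Both boundary curves give t as a function of y, so integrate with respect to y. Setting them equal: 2*y^2 - 2*y = 0, i.e. 2*y*(y - 1) = 0, so they meet at y = 0, 1.
For y in [0, 1], t = 2*y^2 - 2*y + 2 is on the left; area = ∫[0,1] (-(2*y^2 - 2*y)) dy = 1/3.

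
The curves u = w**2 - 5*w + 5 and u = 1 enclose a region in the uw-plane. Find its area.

9/2

Both boundary curves give u as a function of w, so integrate with respect to w. Setting them equal: w**2 - 5*w + 4 = 0, i.e. (w - 4)*(w - 1) = 0, so they meet at w = 1, 4.
For w in [1, 4], u = w**2 - 5*w + 5 is on the left; area = ∫[1,4] (-(w**2 - 5*w + 4)) dw = 9/2.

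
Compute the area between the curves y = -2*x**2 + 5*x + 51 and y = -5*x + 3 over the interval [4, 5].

157/3

On [4, 5], (-2*x**2 + 5*x + 51) - (-5*x + 3) = -2*x**2 + 10*x + 48 is ≥ 0 throughout, so the area is a single integral of |-2*x**2 + 10*x + 48|.
∫[4,5] (-2*x**2 + 10*x + 48) dx = 157/3.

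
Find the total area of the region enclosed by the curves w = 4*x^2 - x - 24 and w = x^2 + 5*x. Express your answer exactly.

Set the curves equal: 4*x^2 - x - 24 = x^2 + 5*x, so 3*x^2 - 6*x - 24 = 0, which factors as 3*(x - 4)*(x + 2) = 0. The curves meet at x = -2, 4.
On [-2, 4], w = x^2 + 5*x is on top; that piece has area ∫[-2,4] (-(3*x^2 - 6*x - 24)) dx = 108.

108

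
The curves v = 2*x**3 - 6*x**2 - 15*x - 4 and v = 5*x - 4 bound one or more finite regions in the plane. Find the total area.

Set the curves equal: 2*x**3 - 6*x**2 - 15*x - 4 = 5*x - 4, so 2*x**3 - 6*x**2 - 20*x = 0, which factors as 2*x*(x - 5)*(x + 2) = 0. The curves meet at x = -2, 0, 5.
On [-2, 0], v = 2*x**3 - 6*x**2 - 15*x - 4 is on top; that piece has area ∫[-2,0] (2*x**3 - 6*x**2 - 20*x) dx = 16.
On [0, 5], v = 5*x - 4 is on top; that piece has area ∫[0,5] (-(2*x**3 - 6*x**2 - 20*x)) dx = 375/2.
Total enclosed area = 16 + 375/2 = 407/2.

407/2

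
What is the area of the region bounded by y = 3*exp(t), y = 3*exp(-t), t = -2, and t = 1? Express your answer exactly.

-12 + 3*exp(-2) + 3*exp(-1) + 3*exp(1) + 3*exp(2)

The difference (3*exp(t)) - (3*exp(-t)) = 3*exp(t) - 3*exp(-t) changes sign at t = 0 inside [-2, 1], so split the integral there.
∫[-2,0] (3*exp(t) - 3*exp(-t)) dt = -3*exp(2) - 3*exp(-2) + 6; the area of that piece is -6 + 3*exp(-2) + 3*exp(2).
∫[0,1] (3*exp(t) - 3*exp(-t)) dt = -6 + 3*exp(-1) + 3*exp(1).
Total area = (-6 + 3*exp(-2) + 3*exp(2)) + (-6 + 3*exp(-1) + 3*exp(1)) = -12 + 3*exp(-2) + 3*exp(-1) + 3*exp(1) + 3*exp(2).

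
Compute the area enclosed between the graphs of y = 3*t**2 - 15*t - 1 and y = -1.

125/2

Set the curves equal: 3*t**2 - 15*t - 1 = -1, so 3*t**2 - 15*t = 0, which factors as 3*t*(t - 5) = 0. The curves meet at t = 0, 5.
On [0, 5], y = -1 is on top; that piece has area ∫[0,5] (-(3*t**2 - 15*t)) dt = 125/2.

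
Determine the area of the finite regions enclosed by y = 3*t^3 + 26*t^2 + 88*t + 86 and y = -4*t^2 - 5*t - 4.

Set the curves equal: 3*t^3 + 26*t^2 + 88*t + 86 = -4*t^2 - 5*t - 4, so 3*t^3 + 30*t^2 + 93*t + 90 = 0, which factors as 3*(t + 2)*(t + 3)*(t + 5) = 0. The curves meet at t = -5, -3, -2.
On [-5, -3], y = 3*t^3 + 26*t^2 + 88*t + 86 is on top; that piece has area ∫[-5,-3] (3*t^3 + 30*t^2 + 93*t + 90) dt = 8.
On [-3, -2], y = -4*t^2 - 5*t - 4 is on top; that piece has area ∫[-3,-2] (-(3*t^3 + 30*t^2 + 93*t + 90)) dt = 5/4.
Total enclosed area = 8 + 5/4 = 37/4.

37/4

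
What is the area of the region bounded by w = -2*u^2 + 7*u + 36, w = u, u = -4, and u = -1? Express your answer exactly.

121/3

The difference (-2*u^2 + 7*u + 36) - (u) = -2*u^2 + 6*u + 36 changes sign at u = -3 inside [-4, -1], so split the integral there.
∫[-4,-3] (-2*u^2 + 6*u + 36) du = -29/3; the area of that piece is 29/3.
∫[-3,-1] (-2*u^2 + 6*u + 36) du = 92/3.
Total area = 29/3 + 92/3 = 121/3.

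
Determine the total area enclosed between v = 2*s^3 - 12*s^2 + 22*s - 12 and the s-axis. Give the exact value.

1

The curve meets the s-axis where 2*s^3 - 12*s^2 + 22*s - 12 = 0, i.e. 2*(s - 3)*(s - 2)*(s - 1) = 0, at s = 1, 2, 3.
On [1, 2] the curve lies above the axis; ∫[1,2] (2*s^3 - 12*s^2 + 22*s - 12) ds = 1/2, giving area 1/2.
On [2, 3] the curve lies below the axis; ∫[2,3] (2*s^3 - 12*s^2 + 22*s - 12) ds = -1/2, giving area 1/2.
Total area = 1/2 + 1/2 = 1.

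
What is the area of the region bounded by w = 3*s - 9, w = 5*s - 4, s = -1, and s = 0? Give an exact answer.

4

On [-1, 0], (3*s - 9) - (5*s - 4) = -2*s - 5 is ≤ 0 throughout, so the area is a single integral of |-2*s - 5|.
∫[-1,0] (-2*s - 5) ds = -4; the area of that piece is 4.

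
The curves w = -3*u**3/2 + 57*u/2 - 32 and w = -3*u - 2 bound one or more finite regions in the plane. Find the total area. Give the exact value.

Set the curves equal: -3*u**3/2 + 57*u/2 - 32 = -3*u - 2, so -3*u**3/2 + 63*u/2 - 30 = 0, which factors as -3*(u - 4)*(u - 1)*(u + 5)/2 = 0. The curves meet at u = -5, 1, 4.
On [-5, 1], w = -3*u - 2 is on top; that piece has area ∫[-5,1] (-(-3*u**3/2 + 63*u/2 - 30)) du = 324.
On [1, 4], w = -3*u**3/2 + 57*u/2 - 32 is on top; that piece has area ∫[1,4] (-3*u**3/2 + 63*u/2 - 30) du = 405/8.
Total enclosed area = 324 + 405/8 = 2997/8.

2997/8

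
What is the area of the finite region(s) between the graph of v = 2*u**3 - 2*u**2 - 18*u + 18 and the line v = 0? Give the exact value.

The curve meets the u-axis where 2*u**3 - 2*u**2 - 18*u + 18 = 0, i.e. 2*(u - 3)*(u - 1)*(u + 3) = 0, at u = -3, 1, 3.
On [-3, 1] the curve lies above the axis; ∫[-3,1] (2*u**3 - 2*u**2 - 18*u + 18) du = 256/3, giving area 256/3.
On [1, 3] the curve lies below the axis; ∫[1,3] (2*u**3 - 2*u**2 - 18*u + 18) du = -40/3, giving area 40/3.
Total area = 256/3 + 40/3 = 296/3.

296/3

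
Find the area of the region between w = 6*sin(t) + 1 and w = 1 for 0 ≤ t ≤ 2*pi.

24

The difference (6*sin(t) + 1) - (1) = 6*sin(t) changes sign at t = pi inside [0, 2*pi], so split the integral there.
∫[0,pi] (6*sin(t)) dt = 12.
∫[pi,2*pi] (6*sin(t)) dt = -12; the area of that piece is 12.
Total area = 12 + 12 = 24.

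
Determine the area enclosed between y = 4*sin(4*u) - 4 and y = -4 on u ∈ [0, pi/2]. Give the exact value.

4

The difference (4*sin(4*u) - 4) - (-4) = 4*sin(4*u) changes sign at u = pi/4 inside [0, pi/2], so split the integral there.
∫[0,pi/4] (4*sin(4*u)) du = 2.
∫[pi/4,pi/2] (4*sin(4*u)) du = -2; the area of that piece is 2.
Total area = 2 + 2 = 4.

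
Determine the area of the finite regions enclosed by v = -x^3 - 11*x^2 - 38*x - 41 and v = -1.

Set the curves equal: -x^3 - 11*x^2 - 38*x - 41 = -1, so -x^3 - 11*x^2 - 38*x - 40 = 0, which factors as -(x + 2)*(x + 4)*(x + 5) = 0. The curves meet at x = -5, -4, -2.
On [-5, -4], v = -1 is on top; that piece has area ∫[-5,-4] (-(-x^3 - 11*x^2 - 38*x - 40)) dx = 5/12.
On [-4, -2], v = -x^3 - 11*x^2 - 38*x - 41 is on top; that piece has area ∫[-4,-2] (-x^3 - 11*x^2 - 38*x - 40) dx = 8/3.
Total enclosed area = 5/12 + 8/3 = 37/12.

37/12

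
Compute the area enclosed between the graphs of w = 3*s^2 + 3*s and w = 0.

Set the curves equal: 3*s^2 + 3*s = 0, so 3*s^2 + 3*s = 0, which factors as 3*s*(s + 1) = 0. The curves meet at s = -1, 0.
On [-1, 0], w = 0 is on top; that piece has area ∫[-1,0] (-(3*s^2 + 3*s)) ds = 1/2.

1/2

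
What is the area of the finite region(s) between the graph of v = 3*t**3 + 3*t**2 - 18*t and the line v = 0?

The curve meets the t-axis where 3*t**3 + 3*t**2 - 18*t = 0, i.e. 3*t*(t - 2)*(t + 3) = 0, at t = -3, 0, 2.
On [-3, 0] the curve lies above the axis; ∫[-3,0] (3*t**3 + 3*t**2 - 18*t) dt = 189/4, giving area 189/4.
On [0, 2] the curve lies below the axis; ∫[0,2] (3*t**3 + 3*t**2 - 18*t) dt = -16, giving area 16.
Total area = 189/4 + 16 = 253/4.

253/4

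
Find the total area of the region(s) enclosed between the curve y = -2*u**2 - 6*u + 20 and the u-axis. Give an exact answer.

343/3

The curve meets the u-axis where -2*u**2 - 6*u + 20 = 0, i.e. -2*(u - 2)*(u + 5) = 0, at u = -5, 2.
On [-5, 2] the curve lies above the axis; ∫[-5,2] (-2*u**2 - 6*u + 20) du = 343/3, giving area 343/3.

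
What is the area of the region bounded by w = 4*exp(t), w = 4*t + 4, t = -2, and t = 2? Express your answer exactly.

-16 - 4*exp(-2) + 4*exp(2)

On [-2, 2], (4*exp(t)) - (4*t + 4) = -4*t + 4*exp(t) - 4 is ≥ 0 throughout, so the area is a single integral of |-4*t + 4*exp(t) - 4|.
∫[-2,2] (-4*t + 4*exp(t) - 4) dt = -16 - 4*exp(-2) + 4*exp(2).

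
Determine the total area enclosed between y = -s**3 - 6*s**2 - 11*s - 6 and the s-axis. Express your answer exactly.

1/2

The curve meets the s-axis where -s**3 - 6*s**2 - 11*s - 6 = 0, i.e. -(s + 1)*(s + 2)*(s + 3) = 0, at s = -3, -2, -1.
On [-3, -2] the curve lies below the axis; ∫[-3,-2] (-s**3 - 6*s**2 - 11*s - 6) ds = -1/4, giving area 1/4.
On [-2, -1] the curve lies above the axis; ∫[-2,-1] (-s**3 - 6*s**2 - 11*s - 6) ds = 1/4, giving area 1/4.
Total area = 1/4 + 1/4 = 1/2.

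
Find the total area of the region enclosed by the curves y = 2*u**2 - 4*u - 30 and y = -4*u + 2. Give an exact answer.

512/3

Set the curves equal: 2*u**2 - 4*u - 30 = -4*u + 2, so 2*u**2 - 32 = 0, which factors as 2*(u - 4)*(u + 4) = 0. The curves meet at u = -4, 4.
On [-4, 4], y = -4*u + 2 is on top; that piece has area ∫[-4,4] (-(2*u**2 - 32)) du = 512/3.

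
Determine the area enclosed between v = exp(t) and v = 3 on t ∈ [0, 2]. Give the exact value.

-11 + 6*log(3) + exp(2)

The difference (exp(t)) - (3) = exp(t) - 3 changes sign at t = log(3) inside [0, 2], so split the integral there.
∫[0,log(3)] (exp(t) - 3) dt = 2 - log(27); the area of that piece is -2 + log(27).
∫[log(3),2] (exp(t) - 3) dt = -9 + 3*log(3) + exp(2).
Total area = (-2 + log(27)) + (-9 + 3*log(3) + exp(2)) = -11 + 6*log(3) + exp(2).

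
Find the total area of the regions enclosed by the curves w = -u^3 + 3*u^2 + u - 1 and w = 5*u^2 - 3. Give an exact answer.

Set the curves equal: -u^3 + 3*u^2 + u - 1 = 5*u^2 - 3, so -u^3 - 2*u^2 + u + 2 = 0, which factors as -(u - 1)*(u + 1)*(u + 2) = 0. The curves meet at u = -2, -1, 1.
On [-2, -1], w = 5*u^2 - 3 is on top; that piece has area ∫[-2,-1] (-(-u^3 - 2*u^2 + u + 2)) du = 5/12.
On [-1, 1], w = -u^3 + 3*u^2 + u - 1 is on top; that piece has area ∫[-1,1] (-u^3 - 2*u^2 + u + 2) du = 8/3.
Total enclosed area = 5/12 + 8/3 = 37/12.

37/12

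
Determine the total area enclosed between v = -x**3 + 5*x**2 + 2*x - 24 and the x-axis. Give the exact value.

443/6

The curve meets the x-axis where -x**3 + 5*x**2 + 2*x - 24 = 0, i.e. -(x - 4)*(x - 3)*(x + 2) = 0, at x = -2, 3, 4.
On [-2, 3] the curve lies below the axis; ∫[-2,3] (-x**3 + 5*x**2 + 2*x - 24) dx = -875/12, giving area 875/12.
On [3, 4] the curve lies above the axis; ∫[3,4] (-x**3 + 5*x**2 + 2*x - 24) dx = 11/12, giving area 11/12.
Total area = 875/12 + 11/12 = 443/6.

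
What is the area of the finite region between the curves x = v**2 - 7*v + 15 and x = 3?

1/6

Both boundary curves give x as a function of v, so integrate with respect to v. Setting them equal: v**2 - 7*v + 12 = 0, i.e. (v - 4)*(v - 3) = 0, so they meet at v = 3, 4.
For v in [3, 4], x = v**2 - 7*v + 15 is on the left; area = ∫[3,4] (-(v**2 - 7*v + 12)) dv = 1/6.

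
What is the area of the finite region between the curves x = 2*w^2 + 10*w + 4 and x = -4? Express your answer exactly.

Both boundary curves give x as a function of w, so integrate with respect to w. Setting them equal: 2*w^2 + 10*w + 8 = 0, i.e. 2*(w + 1)*(w + 4) = 0, so they meet at w = -4, -1.
For w in [-4, -1], x = 2*w^2 + 10*w + 4 is on the left; area = ∫[-4,-1] (-(2*w^2 + 10*w + 8)) dw = 9.

9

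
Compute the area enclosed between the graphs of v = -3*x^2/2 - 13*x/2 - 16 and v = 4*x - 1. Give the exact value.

Set the curves equal: -3*x^2/2 - 13*x/2 - 16 = 4*x - 1, so -3*x^2/2 - 21*x/2 - 15 = 0, which factors as -3*(x + 2)*(x + 5)/2 = 0. The curves meet at x = -5, -2.
On [-5, -2], v = -3*x^2/2 - 13*x/2 - 16 is on top; that piece has area ∫[-5,-2] (-3*x^2/2 - 21*x/2 - 15) dx = 27/4.

27/4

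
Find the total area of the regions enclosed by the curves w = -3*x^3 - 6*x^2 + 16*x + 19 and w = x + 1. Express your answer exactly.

Set the curves equal: -3*x^3 - 6*x^2 + 16*x + 19 = x + 1, so -3*x^3 - 6*x^2 + 15*x + 18 = 0, which factors as -3*(x - 2)*(x + 1)*(x + 3) = 0. The curves meet at x = -3, -1, 2.
On [-3, -1], w = x + 1 is on top; that piece has area ∫[-3,-1] (-(-3*x^3 - 6*x^2 + 15*x + 18)) dx = 16.
On [-1, 2], w = -3*x^3 - 6*x^2 + 16*x + 19 is on top; that piece has area ∫[-1,2] (-3*x^3 - 6*x^2 + 15*x + 18) dx = 189/4.
Total enclosed area = 16 + 189/4 = 253/4.

253/4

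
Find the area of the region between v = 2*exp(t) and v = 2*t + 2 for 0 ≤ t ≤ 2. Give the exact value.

On [0, 2], (2*exp(t)) - (2*t + 2) = -2*t + 2*exp(t) - 2 is ≥ 0 throughout, so the area is a single integral of |-2*t + 2*exp(t) - 2|.
∫[0,2] (-2*t + 2*exp(t) - 2) dt = -10 + 2*exp(2).

-10 + 2*exp(2)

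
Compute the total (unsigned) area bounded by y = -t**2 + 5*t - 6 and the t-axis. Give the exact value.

1/6

The curve meets the t-axis where -t**2 + 5*t - 6 = 0, i.e. -(t - 3)*(t - 2) = 0, at t = 2, 3.
On [2, 3] the curve lies above the axis; ∫[2,3] (-t**2 + 5*t - 6) dt = 1/6, giving area 1/6.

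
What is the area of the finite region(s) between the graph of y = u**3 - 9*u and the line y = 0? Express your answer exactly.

81/2

The curve meets the u-axis where u**3 - 9*u = 0, i.e. u*(u - 3)*(u + 3) = 0, at u = -3, 0, 3.
On [-3, 0] the curve lies above the axis; ∫[-3,0] (u**3 - 9*u) du = 81/4, giving area 81/4.
On [0, 3] the curve lies below the axis; ∫[0,3] (u**3 - 9*u) du = -81/4, giving area 81/4.
Total area = 81/4 + 81/4 = 81/2.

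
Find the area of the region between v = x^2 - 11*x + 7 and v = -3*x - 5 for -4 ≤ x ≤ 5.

The difference (x^2 - 11*x + 7) - (-3*x - 5) = x^2 - 8*x + 12 changes sign at x = 2 inside [-4, 5], so split the integral there.
∫[-4,2] (x^2 - 8*x + 12) dx = 144.
∫[2,5] (x^2 - 8*x + 12) dx = -9; the area of that piece is 9.
Total area = 144 + 9 = 153.

153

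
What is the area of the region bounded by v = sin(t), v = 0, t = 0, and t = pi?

On [0, pi], (sin(t)) - (0) = sin(t) is ≥ 0 throughout, so the area is a single integral of |sin(t)|.
∫[0,pi] (sin(t)) dt = 2.

2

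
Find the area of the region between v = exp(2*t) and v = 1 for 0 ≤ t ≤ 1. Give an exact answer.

-3/2 + exp(2)/2

On [0, 1], (exp(2*t)) - (1) = exp(2*t) - 1 is ≥ 0 throughout, so the area is a single integral of |exp(2*t) - 1|.
∫[0,1] (exp(2*t) - 1) dt = -3/2 + exp(2)/2.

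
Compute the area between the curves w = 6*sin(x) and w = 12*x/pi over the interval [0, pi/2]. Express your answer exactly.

On [0, pi/2], (6*sin(x)) - (12*x/pi) = -12*x/pi + 6*sin(x) is ≥ 0 throughout, so the area is a single integral of |-12*x/pi + 6*sin(x)|.
∫[0,pi/2] (-12*x/pi + 6*sin(x)) dx = 6 - 3*pi/2.

6 - 3*pi/2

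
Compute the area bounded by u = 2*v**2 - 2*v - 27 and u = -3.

Both boundary curves give u as a function of v, so integrate with respect to v. Setting them equal: 2*v**2 - 2*v - 24 = 0, i.e. 2*(v - 4)*(v + 3) = 0, so they meet at v = -3, 4.
For v in [-3, 4], u = 2*v**2 - 2*v - 27 is on the left; area = ∫[-3,4] (-(2*v**2 - 2*v - 24)) dv = 343/3.

343/3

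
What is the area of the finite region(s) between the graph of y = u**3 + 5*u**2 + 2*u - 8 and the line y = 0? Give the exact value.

The curve meets the u-axis where u**3 + 5*u**2 + 2*u - 8 = 0, i.e. (u - 1)*(u + 2)*(u + 4) = 0, at u = -4, -2, 1.
On [-4, -2] the curve lies above the axis; ∫[-4,-2] (u**3 + 5*u**2 + 2*u - 8) du = 16/3, giving area 16/3.
On [-2, 1] the curve lies below the axis; ∫[-2,1] (u**3 + 5*u**2 + 2*u - 8) du = -63/4, giving area 63/4.
Total area = 16/3 + 63/4 = 253/12.

253/12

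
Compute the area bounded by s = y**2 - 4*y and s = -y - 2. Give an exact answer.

Both boundary curves give s as a function of y, so integrate with respect to y. Setting them equal: y**2 - 3*y + 2 = 0, i.e. (y - 2)*(y - 1) = 0, so they meet at y = 1, 2.
For y in [1, 2], s = y**2 - 4*y is on the left; area = ∫[1,2] (-(y**2 - 3*y + 2)) dy = 1/6.

1/6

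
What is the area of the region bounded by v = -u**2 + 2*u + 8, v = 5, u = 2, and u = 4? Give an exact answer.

The difference (-u**2 + 2*u + 8) - (5) = -u**2 + 2*u + 3 changes sign at u = 3 inside [2, 4], so split the integral there.
∫[2,3] (-u**2 + 2*u + 3) du = 5/3.
∫[3,4] (-u**2 + 2*u + 3) du = -7/3; the area of that piece is 7/3.
Total area = 5/3 + 7/3 = 4.

4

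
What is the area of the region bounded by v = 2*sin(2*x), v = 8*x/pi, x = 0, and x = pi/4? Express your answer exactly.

On [0, pi/4], (2*sin(2*x)) - (8*x/pi) = -8*x/pi + 2*sin(2*x) is ≥ 0 throughout, so the area is a single integral of |-8*x/pi + 2*sin(2*x)|.
∫[0,pi/4] (-8*x/pi + 2*sin(2*x)) dx = 1 - pi/4.

1 - pi/4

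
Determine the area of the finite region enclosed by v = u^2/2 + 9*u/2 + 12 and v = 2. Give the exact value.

1/12

Set the curves equal: u^2/2 + 9*u/2 + 12 = 2, so u^2/2 + 9*u/2 + 10 = 0, which factors as (u + 4)*(u + 5)/2 = 0. The curves meet at u = -5, -4.
On [-5, -4], v = 2 is on top; that piece has area ∫[-5,-4] (-(u^2/2 + 9*u/2 + 10)) du = 1/12.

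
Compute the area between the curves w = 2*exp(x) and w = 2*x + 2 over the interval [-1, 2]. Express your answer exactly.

On [-1, 2], (2*exp(x)) - (2*x + 2) = -2*x + 2*exp(x) - 2 is ≥ 0 throughout, so the area is a single integral of |-2*x + 2*exp(x) - 2|.
∫[-1,2] (-2*x + 2*exp(x) - 2) dx = -9 - 2*exp(-1) + 2*exp(2).

-9 - 2*exp(-1) + 2*exp(2)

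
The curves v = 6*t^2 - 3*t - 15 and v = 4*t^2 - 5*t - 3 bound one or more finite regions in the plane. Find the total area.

125/3

Set the curves equal: 6*t^2 - 3*t - 15 = 4*t^2 - 5*t - 3, so 2*t^2 + 2*t - 12 = 0, which factors as 2*(t - 2)*(t + 3) = 0. The curves meet at t = -3, 2.
On [-3, 2], v = 4*t^2 - 5*t - 3 is on top; that piece has area ∫[-3,2] (-(2*t^2 + 2*t - 12)) dt = 125/3.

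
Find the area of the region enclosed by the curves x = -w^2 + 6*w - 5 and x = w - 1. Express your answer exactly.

Both boundary curves give x as a function of w, so integrate with respect to w. Setting them equal: -w^2 + 5*w - 4 = 0, i.e. -(w - 4)*(w - 1) = 0, so they meet at w = 1, 4.
For w in [1, 4], x = -w^2 + 6*w - 5 is on the right; area = ∫[1,4] (-w^2 + 5*w - 4) dw = 9/2.

9/2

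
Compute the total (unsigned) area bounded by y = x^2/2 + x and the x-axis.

2/3

The curve meets the x-axis where x^2/2 + x = 0, i.e. x*(x + 2)/2 = 0, at x = -2, 0.
On [-2, 0] the curve lies below the axis; ∫[-2,0] (x^2/2 + x) dx = -2/3, giving area 2/3.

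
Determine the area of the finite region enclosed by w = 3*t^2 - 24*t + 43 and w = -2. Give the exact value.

Set the curves equal: 3*t^2 - 24*t + 43 = -2, so 3*t^2 - 24*t + 45 = 0, which factors as 3*(t - 5)*(t - 3) = 0. The curves meet at t = 3, 5.
On [3, 5], w = -2 is on top; that piece has area ∫[3,5] (-(3*t^2 - 24*t + 45)) dt = 4.

4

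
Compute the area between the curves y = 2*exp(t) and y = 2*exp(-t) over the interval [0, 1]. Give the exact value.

-4 + 2*exp(-1) + 2*exp(1)

On [0, 1], (2*exp(t)) - (2*exp(-t)) = 2*exp(t) - 2*exp(-t) is ≥ 0 throughout, so the area is a single integral of |2*exp(t) - 2*exp(-t)|.
∫[0,1] (2*exp(t) - 2*exp(-t)) dt = -4 + 2*exp(-1) + 2*exp(1).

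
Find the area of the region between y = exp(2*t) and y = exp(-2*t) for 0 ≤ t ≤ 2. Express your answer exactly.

-1 + exp(-4)/2 + exp(4)/2

On [0, 2], (exp(2*t)) - (exp(-2*t)) = exp(2*t) - exp(-2*t) is ≥ 0 throughout, so the area is a single integral of |exp(2*t) - exp(-2*t)|.
∫[0,2] (exp(2*t) - exp(-2*t)) dt = -1 + exp(-4)/2 + exp(4)/2.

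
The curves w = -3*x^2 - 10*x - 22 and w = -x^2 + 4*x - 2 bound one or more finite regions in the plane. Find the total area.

9

Set the curves equal: -3*x^2 - 10*x - 22 = -x^2 + 4*x - 2, so -2*x^2 - 14*x - 20 = 0, which factors as -2*(x + 2)*(x + 5) = 0. The curves meet at x = -5, -2.
On [-5, -2], w = -3*x^2 - 10*x - 22 is on top; that piece has area ∫[-5,-2] (-2*x^2 - 14*x - 20) dx = 9.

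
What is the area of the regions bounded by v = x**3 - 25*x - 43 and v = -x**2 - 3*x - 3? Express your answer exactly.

3901/12

Set the curves equal: x**3 - 25*x - 43 = -x**2 - 3*x - 3, so x**3 + x**2 - 22*x - 40 = 0, which factors as (x - 5)*(x + 2)*(x + 4) = 0. The curves meet at x = -4, -2, 5.
On [-4, -2], v = x**3 - 25*x - 43 is on top; that piece has area ∫[-4,-2] (x**3 + x**2 - 22*x - 40) dx = 32/3.
On [-2, 5], v = -x**2 - 3*x - 3 is on top; that piece has area ∫[-2,5] (-(x**3 + x**2 - 22*x - 40)) dx = 3773/12.
Total enclosed area = 32/3 + 3773/12 = 3901/12.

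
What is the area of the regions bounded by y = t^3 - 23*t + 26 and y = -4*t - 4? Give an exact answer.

Set the curves equal: t^3 - 23*t + 26 = -4*t - 4, so t^3 - 19*t + 30 = 0, which factors as (t - 3)*(t - 2)*(t + 5) = 0. The curves meet at t = -5, 2, 3.
On [-5, 2], y = t^3 - 23*t + 26 is on top; that piece has area ∫[-5,2] (t^3 - 19*t + 30) dt = 1029/4.
On [2, 3], y = -4*t - 4 is on top; that piece has area ∫[2,3] (-(t^3 - 19*t + 30)) dt = 5/4.
Total enclosed area = 1029/4 + 5/4 = 517/2.

517/2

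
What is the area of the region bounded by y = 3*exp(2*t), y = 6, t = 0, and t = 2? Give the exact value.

-33/2 + 6*log(2) + 3*exp(4)/2

The difference (3*exp(2*t)) - (6) = 3*exp(2*t) - 6 changes sign at t = log(2)/2 inside [0, 2], so split the integral there.
∫[0,log(2)/2] (3*exp(2*t) - 6) dt = 3/2 - log(8); the area of that piece is -3/2 + log(8).
∫[log(2)/2,2] (3*exp(2*t) - 6) dt = -15 + 3*log(2) + 3*exp(4)/2.
Total area = (-3/2 + log(8)) + (-15 + 3*log(2) + 3*exp(4)/2) = -33/2 + 6*log(2) + 3*exp(4)/2.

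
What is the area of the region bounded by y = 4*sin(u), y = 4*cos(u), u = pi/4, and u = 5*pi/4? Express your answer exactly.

On [pi/4, 5*pi/4], (4*sin(u)) - (4*cos(u)) = 4*sin(u) - 4*cos(u) is ≥ 0 throughout, so the area is a single integral of |4*sin(u) - 4*cos(u)|.
∫[pi/4,5*pi/4] (4*sin(u) - 4*cos(u)) du = 8*sqrt(2).

8*sqrt(2)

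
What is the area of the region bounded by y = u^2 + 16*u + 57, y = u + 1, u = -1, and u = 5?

On [-1, 5], (u^2 + 16*u + 57) - (u + 1) = u^2 + 15*u + 56 is ≥ 0 throughout, so the area is a single integral of |u^2 + 15*u + 56|.
∫[-1,5] (u^2 + 15*u + 56) du = 558.

558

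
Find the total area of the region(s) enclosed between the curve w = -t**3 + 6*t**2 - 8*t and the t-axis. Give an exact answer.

8

The curve meets the t-axis where -t**3 + 6*t**2 - 8*t = 0, i.e. -t*(t - 4)*(t - 2) = 0, at t = 0, 2, 4.
On [0, 2] the curve lies below the axis; ∫[0,2] (-t**3 + 6*t**2 - 8*t) dt = -4, giving area 4.
On [2, 4] the curve lies above the axis; ∫[2,4] (-t**3 + 6*t**2 - 8*t) dt = 4, giving area 4.
Total area = 4 + 4 = 8.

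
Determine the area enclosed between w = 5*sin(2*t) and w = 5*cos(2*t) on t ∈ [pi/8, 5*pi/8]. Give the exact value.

5*sqrt(2)

On [pi/8, 5*pi/8], (5*sin(2*t)) - (5*cos(2*t)) = 5*sin(2*t) - 5*cos(2*t) is ≥ 0 throughout, so the area is a single integral of |5*sin(2*t) - 5*cos(2*t)|.
∫[pi/8,5*pi/8] (5*sin(2*t) - 5*cos(2*t)) dt = 5*sqrt(2).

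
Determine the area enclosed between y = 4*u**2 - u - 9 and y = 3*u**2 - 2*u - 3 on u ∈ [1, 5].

101/3

The difference (4*u**2 - u - 9) - (3*u**2 - 2*u - 3) = u**2 + u - 6 changes sign at u = 2 inside [1, 5], so split the integral there.
∫[1,2] (u**2 + u - 6) du = -13/6; the area of that piece is 13/6.
∫[2,5] (u**2 + u - 6) du = 63/2.
Total area = 13/6 + 63/2 = 101/3.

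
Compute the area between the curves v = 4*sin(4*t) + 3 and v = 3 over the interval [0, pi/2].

The difference (4*sin(4*t) + 3) - (3) = 4*sin(4*t) changes sign at t = pi/4 inside [0, pi/2], so split the integral there.
∫[0,pi/4] (4*sin(4*t)) dt = 2.
∫[pi/4,pi/2] (4*sin(4*t)) dt = -2; the area of that piece is 2.
Total area = 2 + 2 = 4.

4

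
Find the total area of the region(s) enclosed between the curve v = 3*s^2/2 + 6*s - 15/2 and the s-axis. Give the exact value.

54

The curve meets the s-axis where 3*s^2/2 + 6*s - 15/2 = 0, i.e. 3*(s - 1)*(s + 5)/2 = 0, at s = -5, 1.
On [-5, 1] the curve lies below the axis; ∫[-5,1] (3*s^2/2 + 6*s - 15/2) ds = -54, giving area 54.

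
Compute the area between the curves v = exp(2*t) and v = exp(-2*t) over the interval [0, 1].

On [0, 1], (exp(2*t)) - (exp(-2*t)) = exp(2*t) - exp(-2*t) is ≥ 0 throughout, so the area is a single integral of |exp(2*t) - exp(-2*t)|.
∫[0,1] (exp(2*t) - exp(-2*t)) dt = -1 + exp(-2)/2 + exp(2)/2.

-1 + exp(-2)/2 + exp(2)/2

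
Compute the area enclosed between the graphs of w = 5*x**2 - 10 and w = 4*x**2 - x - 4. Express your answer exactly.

Set the curves equal: 5*x**2 - 10 = 4*x**2 - x - 4, so x**2 + x - 6 = 0, which factors as (x - 2)*(x + 3) = 0. The curves meet at x = -3, 2.
On [-3, 2], w = 4*x**2 - x - 4 is on top; that piece has area ∫[-3,2] (-(x**2 + x - 6)) dx = 125/6.

125/6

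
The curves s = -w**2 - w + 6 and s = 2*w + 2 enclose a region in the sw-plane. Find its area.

Both boundary curves give s as a function of w, so integrate with respect to w. Setting them equal: -w**2 - 3*w + 4 = 0, i.e. -(w - 1)*(w + 4) = 0, so they meet at w = -4, 1.
For w in [-4, 1], s = -w**2 - w + 6 is on the right; area = ∫[-4,1] (-w**2 - 3*w + 4) dw = 125/6.

125/6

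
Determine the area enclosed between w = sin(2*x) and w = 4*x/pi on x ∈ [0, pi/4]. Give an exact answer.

On [0, pi/4], (sin(2*x)) - (4*x/pi) = -4*x/pi + sin(2*x) is ≥ 0 throughout, so the area is a single integral of |-4*x/pi + sin(2*x)|.
∫[0,pi/4] (-4*x/pi + sin(2*x)) dx = 1/2 - pi/8.

1/2 - pi/8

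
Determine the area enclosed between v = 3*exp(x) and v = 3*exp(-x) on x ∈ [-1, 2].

-12 + 3*exp(-2) + 3*exp(-1) + 3*exp(1) + 3*exp(2)

The difference (3*exp(x)) - (3*exp(-x)) = 3*exp(x) - 3*exp(-x) changes sign at x = 0 inside [-1, 2], so split the integral there.
∫[-1,0] (3*exp(x) - 3*exp(-x)) dx = -3*exp(1) - 3*exp(-1) + 6; the area of that piece is -6 + 3*exp(-1) + 3*exp(1).
∫[0,2] (3*exp(x) - 3*exp(-x)) dx = -6 + 3*exp(-2) + 3*exp(2).
Total area = (-6 + 3*exp(-1) + 3*exp(1)) + (-6 + 3*exp(-2) + 3*exp(2)) = -12 + 3*exp(-2) + 3*exp(-1) + 3*exp(1) + 3*exp(2).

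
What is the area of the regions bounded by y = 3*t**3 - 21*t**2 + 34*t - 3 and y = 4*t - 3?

Set the curves equal: 3*t**3 - 21*t**2 + 34*t - 3 = 4*t - 3, so 3*t**3 - 21*t**2 + 30*t = 0, which factors as 3*t*(t - 5)*(t - 2) = 0. The curves meet at t = 0, 2, 5.
On [0, 2], y = 3*t**3 - 21*t**2 + 34*t - 3 is on top; that piece has area ∫[0,2] (3*t**3 - 21*t**2 + 30*t) dt = 16.
On [2, 5], y = 4*t - 3 is on top; that piece has area ∫[2,5] (-(3*t**3 - 21*t**2 + 30*t)) dt = 189/4.
Total enclosed area = 16 + 189/4 = 253/4.

253/4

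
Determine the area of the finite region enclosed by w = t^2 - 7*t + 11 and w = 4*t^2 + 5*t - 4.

Set the curves equal: t^2 - 7*t + 11 = 4*t^2 + 5*t - 4, so -3*t^2 - 12*t + 15 = 0, which factors as -3*(t - 1)*(t + 5) = 0. The curves meet at t = -5, 1.
On [-5, 1], w = t^2 - 7*t + 11 is on top; that piece has area ∫[-5,1] (-3*t^2 - 12*t + 15) dt = 108.

108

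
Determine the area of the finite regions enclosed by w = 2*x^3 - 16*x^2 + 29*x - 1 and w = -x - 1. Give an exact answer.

Set the curves equal: 2*x^3 - 16*x^2 + 29*x - 1 = -x - 1, so 2*x^3 - 16*x^2 + 30*x = 0, which factors as 2*x*(x - 5)*(x - 3) = 0. The curves meet at x = 0, 3, 5.
On [0, 3], w = 2*x^3 - 16*x^2 + 29*x - 1 is on top; that piece has area ∫[0,3] (2*x^3 - 16*x^2 + 30*x) dx = 63/2.
On [3, 5], w = -x - 1 is on top; that piece has area ∫[3,5] (-(2*x^3 - 16*x^2 + 30*x)) dx = 32/3.
Total enclosed area = 63/2 + 32/3 = 253/6.

253/6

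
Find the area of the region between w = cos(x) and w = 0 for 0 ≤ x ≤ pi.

The difference (cos(x)) - (0) = cos(x) changes sign at x = pi/2 inside [0, pi], so split the integral there.
∫[0,pi/2] (cos(x)) dx = 1.
∫[pi/2,pi] (cos(x)) dx = -1; the area of that piece is 1.
Total area = 1 + 1 = 2.

2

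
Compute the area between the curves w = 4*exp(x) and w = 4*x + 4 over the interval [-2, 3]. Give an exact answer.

On [-2, 3], (4*exp(x)) - (4*x + 4) = -4*x + 4*exp(x) - 4 is ≥ 0 throughout, so the area is a single integral of |-4*x + 4*exp(x) - 4|.
∫[-2,3] (-4*x + 4*exp(x) - 4) dx = -30 - 4*exp(-2) + 4*exp(3).

-30 - 4*exp(-2) + 4*exp(3)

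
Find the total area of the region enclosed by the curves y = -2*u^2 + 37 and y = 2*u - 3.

Set the curves equal: -2*u^2 + 37 = 2*u - 3, so -2*u^2 - 2*u + 40 = 0, which factors as -2*(u - 4)*(u + 5) = 0. The curves meet at u = -5, 4.
On [-5, 4], y = -2*u^2 + 37 is on top; that piece has area ∫[-5,4] (-2*u^2 - 2*u + 40) du = 243.

243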